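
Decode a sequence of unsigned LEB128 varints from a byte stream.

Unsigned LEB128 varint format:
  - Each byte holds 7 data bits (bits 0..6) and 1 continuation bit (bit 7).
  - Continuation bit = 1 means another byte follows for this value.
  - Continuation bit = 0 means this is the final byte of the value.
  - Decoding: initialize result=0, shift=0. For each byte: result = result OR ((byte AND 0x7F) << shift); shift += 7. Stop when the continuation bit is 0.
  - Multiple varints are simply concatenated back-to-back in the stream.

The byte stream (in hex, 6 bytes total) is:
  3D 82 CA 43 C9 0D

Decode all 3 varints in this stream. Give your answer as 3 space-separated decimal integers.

Answer: 61 1107202 1737

Derivation:
  byte[0]=0x3D cont=0 payload=0x3D=61: acc |= 61<<0 -> acc=61 shift=7 [end]
Varint 1: bytes[0:1] = 3D -> value 61 (1 byte(s))
  byte[1]=0x82 cont=1 payload=0x02=2: acc |= 2<<0 -> acc=2 shift=7
  byte[2]=0xCA cont=1 payload=0x4A=74: acc |= 74<<7 -> acc=9474 shift=14
  byte[3]=0x43 cont=0 payload=0x43=67: acc |= 67<<14 -> acc=1107202 shift=21 [end]
Varint 2: bytes[1:4] = 82 CA 43 -> value 1107202 (3 byte(s))
  byte[4]=0xC9 cont=1 payload=0x49=73: acc |= 73<<0 -> acc=73 shift=7
  byte[5]=0x0D cont=0 payload=0x0D=13: acc |= 13<<7 -> acc=1737 shift=14 [end]
Varint 3: bytes[4:6] = C9 0D -> value 1737 (2 byte(s))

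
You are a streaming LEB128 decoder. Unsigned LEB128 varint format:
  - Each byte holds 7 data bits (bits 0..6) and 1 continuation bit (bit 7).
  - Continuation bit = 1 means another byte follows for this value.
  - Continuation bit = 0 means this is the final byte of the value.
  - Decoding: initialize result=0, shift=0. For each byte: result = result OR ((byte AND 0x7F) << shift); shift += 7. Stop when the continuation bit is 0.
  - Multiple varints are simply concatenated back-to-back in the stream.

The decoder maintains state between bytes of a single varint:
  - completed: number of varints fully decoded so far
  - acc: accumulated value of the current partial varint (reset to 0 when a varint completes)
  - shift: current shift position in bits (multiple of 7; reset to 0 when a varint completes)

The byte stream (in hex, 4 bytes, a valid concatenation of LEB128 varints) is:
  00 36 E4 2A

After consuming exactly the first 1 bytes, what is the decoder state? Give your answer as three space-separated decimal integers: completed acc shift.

byte[0]=0x00 cont=0 payload=0x00: varint #1 complete (value=0); reset -> completed=1 acc=0 shift=0

Answer: 1 0 0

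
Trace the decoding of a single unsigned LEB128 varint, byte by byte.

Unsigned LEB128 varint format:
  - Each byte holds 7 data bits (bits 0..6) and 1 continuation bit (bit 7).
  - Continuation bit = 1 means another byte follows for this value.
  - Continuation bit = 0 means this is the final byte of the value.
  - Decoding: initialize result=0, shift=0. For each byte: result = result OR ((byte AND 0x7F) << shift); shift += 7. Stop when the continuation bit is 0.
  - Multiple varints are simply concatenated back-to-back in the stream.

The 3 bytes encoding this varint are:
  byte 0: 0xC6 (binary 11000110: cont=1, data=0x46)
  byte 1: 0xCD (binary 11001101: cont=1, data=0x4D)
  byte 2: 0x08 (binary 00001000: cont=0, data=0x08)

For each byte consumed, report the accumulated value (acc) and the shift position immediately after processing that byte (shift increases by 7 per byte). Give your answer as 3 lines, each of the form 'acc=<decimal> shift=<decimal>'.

Answer: acc=70 shift=7
acc=9926 shift=14
acc=140998 shift=21

Derivation:
byte 0=0xC6: payload=0x46=70, contrib = 70<<0 = 70; acc -> 70, shift -> 7
byte 1=0xCD: payload=0x4D=77, contrib = 77<<7 = 9856; acc -> 9926, shift -> 14
byte 2=0x08: payload=0x08=8, contrib = 8<<14 = 131072; acc -> 140998, shift -> 21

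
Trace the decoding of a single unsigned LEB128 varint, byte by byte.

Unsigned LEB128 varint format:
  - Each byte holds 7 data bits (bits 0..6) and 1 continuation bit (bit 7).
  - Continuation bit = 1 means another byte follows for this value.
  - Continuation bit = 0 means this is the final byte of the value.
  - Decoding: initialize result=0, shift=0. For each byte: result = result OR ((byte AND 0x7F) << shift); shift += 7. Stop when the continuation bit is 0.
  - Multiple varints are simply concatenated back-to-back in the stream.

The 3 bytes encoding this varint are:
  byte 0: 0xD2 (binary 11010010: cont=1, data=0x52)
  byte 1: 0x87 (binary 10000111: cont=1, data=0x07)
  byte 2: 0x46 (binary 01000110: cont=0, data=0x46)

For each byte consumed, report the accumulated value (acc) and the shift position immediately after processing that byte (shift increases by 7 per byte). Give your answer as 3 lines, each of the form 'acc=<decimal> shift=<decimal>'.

Answer: acc=82 shift=7
acc=978 shift=14
acc=1147858 shift=21

Derivation:
byte 0=0xD2: payload=0x52=82, contrib = 82<<0 = 82; acc -> 82, shift -> 7
byte 1=0x87: payload=0x07=7, contrib = 7<<7 = 896; acc -> 978, shift -> 14
byte 2=0x46: payload=0x46=70, contrib = 70<<14 = 1146880; acc -> 1147858, shift -> 21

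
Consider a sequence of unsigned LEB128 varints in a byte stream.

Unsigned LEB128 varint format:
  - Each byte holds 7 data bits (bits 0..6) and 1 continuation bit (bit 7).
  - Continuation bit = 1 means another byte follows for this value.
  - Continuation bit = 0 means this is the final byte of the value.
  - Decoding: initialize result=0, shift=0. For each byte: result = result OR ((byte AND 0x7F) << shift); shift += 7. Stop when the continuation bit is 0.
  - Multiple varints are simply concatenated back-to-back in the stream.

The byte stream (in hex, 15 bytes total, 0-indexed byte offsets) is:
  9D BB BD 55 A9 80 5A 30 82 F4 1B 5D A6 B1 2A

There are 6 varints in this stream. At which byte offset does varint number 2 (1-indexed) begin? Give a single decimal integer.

Answer: 4

Derivation:
  byte[0]=0x9D cont=1 payload=0x1D=29: acc |= 29<<0 -> acc=29 shift=7
  byte[1]=0xBB cont=1 payload=0x3B=59: acc |= 59<<7 -> acc=7581 shift=14
  byte[2]=0xBD cont=1 payload=0x3D=61: acc |= 61<<14 -> acc=1007005 shift=21
  byte[3]=0x55 cont=0 payload=0x55=85: acc |= 85<<21 -> acc=179264925 shift=28 [end]
Varint 1: bytes[0:4] = 9D BB BD 55 -> value 179264925 (4 byte(s))
  byte[4]=0xA9 cont=1 payload=0x29=41: acc |= 41<<0 -> acc=41 shift=7
  byte[5]=0x80 cont=1 payload=0x00=0: acc |= 0<<7 -> acc=41 shift=14
  byte[6]=0x5A cont=0 payload=0x5A=90: acc |= 90<<14 -> acc=1474601 shift=21 [end]
Varint 2: bytes[4:7] = A9 80 5A -> value 1474601 (3 byte(s))
  byte[7]=0x30 cont=0 payload=0x30=48: acc |= 48<<0 -> acc=48 shift=7 [end]
Varint 3: bytes[7:8] = 30 -> value 48 (1 byte(s))
  byte[8]=0x82 cont=1 payload=0x02=2: acc |= 2<<0 -> acc=2 shift=7
  byte[9]=0xF4 cont=1 payload=0x74=116: acc |= 116<<7 -> acc=14850 shift=14
  byte[10]=0x1B cont=0 payload=0x1B=27: acc |= 27<<14 -> acc=457218 shift=21 [end]
Varint 4: bytes[8:11] = 82 F4 1B -> value 457218 (3 byte(s))
  byte[11]=0x5D cont=0 payload=0x5D=93: acc |= 93<<0 -> acc=93 shift=7 [end]
Varint 5: bytes[11:12] = 5D -> value 93 (1 byte(s))
  byte[12]=0xA6 cont=1 payload=0x26=38: acc |= 38<<0 -> acc=38 shift=7
  byte[13]=0xB1 cont=1 payload=0x31=49: acc |= 49<<7 -> acc=6310 shift=14
  byte[14]=0x2A cont=0 payload=0x2A=42: acc |= 42<<14 -> acc=694438 shift=21 [end]
Varint 6: bytes[12:15] = A6 B1 2A -> value 694438 (3 byte(s))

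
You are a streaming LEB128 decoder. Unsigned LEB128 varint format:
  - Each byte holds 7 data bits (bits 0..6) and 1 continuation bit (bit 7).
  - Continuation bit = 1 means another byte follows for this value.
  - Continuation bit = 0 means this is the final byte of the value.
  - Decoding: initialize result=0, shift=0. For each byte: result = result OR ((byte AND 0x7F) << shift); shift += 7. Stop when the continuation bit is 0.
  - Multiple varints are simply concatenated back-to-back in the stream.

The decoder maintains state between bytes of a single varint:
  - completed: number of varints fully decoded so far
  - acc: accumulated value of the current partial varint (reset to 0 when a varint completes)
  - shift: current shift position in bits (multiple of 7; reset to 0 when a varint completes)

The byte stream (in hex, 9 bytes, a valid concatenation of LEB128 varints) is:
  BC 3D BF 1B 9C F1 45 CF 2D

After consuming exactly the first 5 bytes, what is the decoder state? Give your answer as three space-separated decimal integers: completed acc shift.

byte[0]=0xBC cont=1 payload=0x3C: acc |= 60<<0 -> completed=0 acc=60 shift=7
byte[1]=0x3D cont=0 payload=0x3D: varint #1 complete (value=7868); reset -> completed=1 acc=0 shift=0
byte[2]=0xBF cont=1 payload=0x3F: acc |= 63<<0 -> completed=1 acc=63 shift=7
byte[3]=0x1B cont=0 payload=0x1B: varint #2 complete (value=3519); reset -> completed=2 acc=0 shift=0
byte[4]=0x9C cont=1 payload=0x1C: acc |= 28<<0 -> completed=2 acc=28 shift=7

Answer: 2 28 7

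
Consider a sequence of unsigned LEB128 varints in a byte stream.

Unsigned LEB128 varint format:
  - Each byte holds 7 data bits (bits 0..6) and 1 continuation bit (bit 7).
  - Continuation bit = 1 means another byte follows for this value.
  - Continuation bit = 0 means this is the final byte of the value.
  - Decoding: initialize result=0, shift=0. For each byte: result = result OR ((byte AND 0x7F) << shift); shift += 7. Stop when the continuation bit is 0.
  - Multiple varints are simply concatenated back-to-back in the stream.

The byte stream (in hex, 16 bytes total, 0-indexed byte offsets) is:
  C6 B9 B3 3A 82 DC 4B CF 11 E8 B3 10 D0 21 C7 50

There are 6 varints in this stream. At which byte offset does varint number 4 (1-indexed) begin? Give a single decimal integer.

Answer: 9

Derivation:
  byte[0]=0xC6 cont=1 payload=0x46=70: acc |= 70<<0 -> acc=70 shift=7
  byte[1]=0xB9 cont=1 payload=0x39=57: acc |= 57<<7 -> acc=7366 shift=14
  byte[2]=0xB3 cont=1 payload=0x33=51: acc |= 51<<14 -> acc=842950 shift=21
  byte[3]=0x3A cont=0 payload=0x3A=58: acc |= 58<<21 -> acc=122477766 shift=28 [end]
Varint 1: bytes[0:4] = C6 B9 B3 3A -> value 122477766 (4 byte(s))
  byte[4]=0x82 cont=1 payload=0x02=2: acc |= 2<<0 -> acc=2 shift=7
  byte[5]=0xDC cont=1 payload=0x5C=92: acc |= 92<<7 -> acc=11778 shift=14
  byte[6]=0x4B cont=0 payload=0x4B=75: acc |= 75<<14 -> acc=1240578 shift=21 [end]
Varint 2: bytes[4:7] = 82 DC 4B -> value 1240578 (3 byte(s))
  byte[7]=0xCF cont=1 payload=0x4F=79: acc |= 79<<0 -> acc=79 shift=7
  byte[8]=0x11 cont=0 payload=0x11=17: acc |= 17<<7 -> acc=2255 shift=14 [end]
Varint 3: bytes[7:9] = CF 11 -> value 2255 (2 byte(s))
  byte[9]=0xE8 cont=1 payload=0x68=104: acc |= 104<<0 -> acc=104 shift=7
  byte[10]=0xB3 cont=1 payload=0x33=51: acc |= 51<<7 -> acc=6632 shift=14
  byte[11]=0x10 cont=0 payload=0x10=16: acc |= 16<<14 -> acc=268776 shift=21 [end]
Varint 4: bytes[9:12] = E8 B3 10 -> value 268776 (3 byte(s))
  byte[12]=0xD0 cont=1 payload=0x50=80: acc |= 80<<0 -> acc=80 shift=7
  byte[13]=0x21 cont=0 payload=0x21=33: acc |= 33<<7 -> acc=4304 shift=14 [end]
Varint 5: bytes[12:14] = D0 21 -> value 4304 (2 byte(s))
  byte[14]=0xC7 cont=1 payload=0x47=71: acc |= 71<<0 -> acc=71 shift=7
  byte[15]=0x50 cont=0 payload=0x50=80: acc |= 80<<7 -> acc=10311 shift=14 [end]
Varint 6: bytes[14:16] = C7 50 -> value 10311 (2 byte(s))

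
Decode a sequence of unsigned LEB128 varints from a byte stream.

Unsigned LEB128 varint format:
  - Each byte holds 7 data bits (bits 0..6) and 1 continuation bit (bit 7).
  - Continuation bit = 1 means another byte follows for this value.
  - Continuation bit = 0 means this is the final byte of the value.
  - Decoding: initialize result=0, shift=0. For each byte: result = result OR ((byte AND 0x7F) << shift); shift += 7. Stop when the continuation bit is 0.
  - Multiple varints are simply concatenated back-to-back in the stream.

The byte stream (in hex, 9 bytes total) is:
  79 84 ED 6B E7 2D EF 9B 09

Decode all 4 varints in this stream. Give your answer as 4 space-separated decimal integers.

  byte[0]=0x79 cont=0 payload=0x79=121: acc |= 121<<0 -> acc=121 shift=7 [end]
Varint 1: bytes[0:1] = 79 -> value 121 (1 byte(s))
  byte[1]=0x84 cont=1 payload=0x04=4: acc |= 4<<0 -> acc=4 shift=7
  byte[2]=0xED cont=1 payload=0x6D=109: acc |= 109<<7 -> acc=13956 shift=14
  byte[3]=0x6B cont=0 payload=0x6B=107: acc |= 107<<14 -> acc=1767044 shift=21 [end]
Varint 2: bytes[1:4] = 84 ED 6B -> value 1767044 (3 byte(s))
  byte[4]=0xE7 cont=1 payload=0x67=103: acc |= 103<<0 -> acc=103 shift=7
  byte[5]=0x2D cont=0 payload=0x2D=45: acc |= 45<<7 -> acc=5863 shift=14 [end]
Varint 3: bytes[4:6] = E7 2D -> value 5863 (2 byte(s))
  byte[6]=0xEF cont=1 payload=0x6F=111: acc |= 111<<0 -> acc=111 shift=7
  byte[7]=0x9B cont=1 payload=0x1B=27: acc |= 27<<7 -> acc=3567 shift=14
  byte[8]=0x09 cont=0 payload=0x09=9: acc |= 9<<14 -> acc=151023 shift=21 [end]
Varint 4: bytes[6:9] = EF 9B 09 -> value 151023 (3 byte(s))

Answer: 121 1767044 5863 151023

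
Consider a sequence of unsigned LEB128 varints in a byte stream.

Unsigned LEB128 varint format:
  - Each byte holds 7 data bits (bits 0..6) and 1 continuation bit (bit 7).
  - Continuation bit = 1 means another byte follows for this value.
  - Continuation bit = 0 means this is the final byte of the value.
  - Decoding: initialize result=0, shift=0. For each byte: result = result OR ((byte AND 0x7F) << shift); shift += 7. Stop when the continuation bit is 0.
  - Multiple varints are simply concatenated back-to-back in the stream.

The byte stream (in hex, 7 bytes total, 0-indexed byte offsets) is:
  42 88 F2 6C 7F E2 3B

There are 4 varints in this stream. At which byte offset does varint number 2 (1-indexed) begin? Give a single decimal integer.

Answer: 1

Derivation:
  byte[0]=0x42 cont=0 payload=0x42=66: acc |= 66<<0 -> acc=66 shift=7 [end]
Varint 1: bytes[0:1] = 42 -> value 66 (1 byte(s))
  byte[1]=0x88 cont=1 payload=0x08=8: acc |= 8<<0 -> acc=8 shift=7
  byte[2]=0xF2 cont=1 payload=0x72=114: acc |= 114<<7 -> acc=14600 shift=14
  byte[3]=0x6C cont=0 payload=0x6C=108: acc |= 108<<14 -> acc=1784072 shift=21 [end]
Varint 2: bytes[1:4] = 88 F2 6C -> value 1784072 (3 byte(s))
  byte[4]=0x7F cont=0 payload=0x7F=127: acc |= 127<<0 -> acc=127 shift=7 [end]
Varint 3: bytes[4:5] = 7F -> value 127 (1 byte(s))
  byte[5]=0xE2 cont=1 payload=0x62=98: acc |= 98<<0 -> acc=98 shift=7
  byte[6]=0x3B cont=0 payload=0x3B=59: acc |= 59<<7 -> acc=7650 shift=14 [end]
Varint 4: bytes[5:7] = E2 3B -> value 7650 (2 byte(s))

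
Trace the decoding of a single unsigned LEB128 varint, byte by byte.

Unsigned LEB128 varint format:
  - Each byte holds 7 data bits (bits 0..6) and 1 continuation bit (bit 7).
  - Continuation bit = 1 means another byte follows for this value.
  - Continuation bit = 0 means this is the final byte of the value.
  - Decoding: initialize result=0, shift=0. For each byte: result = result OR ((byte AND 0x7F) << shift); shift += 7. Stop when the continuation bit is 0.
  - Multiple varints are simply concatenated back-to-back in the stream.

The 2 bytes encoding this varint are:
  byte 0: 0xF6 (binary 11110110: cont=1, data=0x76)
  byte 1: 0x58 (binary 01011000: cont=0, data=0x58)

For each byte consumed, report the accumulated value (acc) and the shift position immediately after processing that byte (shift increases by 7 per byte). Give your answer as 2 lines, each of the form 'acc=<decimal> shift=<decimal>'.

Answer: acc=118 shift=7
acc=11382 shift=14

Derivation:
byte 0=0xF6: payload=0x76=118, contrib = 118<<0 = 118; acc -> 118, shift -> 7
byte 1=0x58: payload=0x58=88, contrib = 88<<7 = 11264; acc -> 11382, shift -> 14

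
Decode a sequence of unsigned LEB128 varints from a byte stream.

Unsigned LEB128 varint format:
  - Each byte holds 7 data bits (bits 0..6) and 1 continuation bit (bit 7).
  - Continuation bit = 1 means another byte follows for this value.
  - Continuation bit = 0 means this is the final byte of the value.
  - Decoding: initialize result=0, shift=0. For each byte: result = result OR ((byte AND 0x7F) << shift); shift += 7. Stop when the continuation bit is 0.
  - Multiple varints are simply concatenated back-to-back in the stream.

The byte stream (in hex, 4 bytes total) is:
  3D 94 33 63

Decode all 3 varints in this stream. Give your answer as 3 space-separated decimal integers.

  byte[0]=0x3D cont=0 payload=0x3D=61: acc |= 61<<0 -> acc=61 shift=7 [end]
Varint 1: bytes[0:1] = 3D -> value 61 (1 byte(s))
  byte[1]=0x94 cont=1 payload=0x14=20: acc |= 20<<0 -> acc=20 shift=7
  byte[2]=0x33 cont=0 payload=0x33=51: acc |= 51<<7 -> acc=6548 shift=14 [end]
Varint 2: bytes[1:3] = 94 33 -> value 6548 (2 byte(s))
  byte[3]=0x63 cont=0 payload=0x63=99: acc |= 99<<0 -> acc=99 shift=7 [end]
Varint 3: bytes[3:4] = 63 -> value 99 (1 byte(s))

Answer: 61 6548 99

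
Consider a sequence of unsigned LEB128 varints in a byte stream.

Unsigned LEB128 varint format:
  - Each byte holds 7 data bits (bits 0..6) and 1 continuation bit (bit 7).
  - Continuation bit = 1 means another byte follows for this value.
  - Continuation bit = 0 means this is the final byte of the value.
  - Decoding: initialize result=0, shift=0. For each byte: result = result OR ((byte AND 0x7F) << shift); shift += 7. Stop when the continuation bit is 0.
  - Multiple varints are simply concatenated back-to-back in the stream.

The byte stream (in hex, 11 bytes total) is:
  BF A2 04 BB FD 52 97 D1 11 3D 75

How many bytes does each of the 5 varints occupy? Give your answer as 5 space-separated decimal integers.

  byte[0]=0xBF cont=1 payload=0x3F=63: acc |= 63<<0 -> acc=63 shift=7
  byte[1]=0xA2 cont=1 payload=0x22=34: acc |= 34<<7 -> acc=4415 shift=14
  byte[2]=0x04 cont=0 payload=0x04=4: acc |= 4<<14 -> acc=69951 shift=21 [end]
Varint 1: bytes[0:3] = BF A2 04 -> value 69951 (3 byte(s))
  byte[3]=0xBB cont=1 payload=0x3B=59: acc |= 59<<0 -> acc=59 shift=7
  byte[4]=0xFD cont=1 payload=0x7D=125: acc |= 125<<7 -> acc=16059 shift=14
  byte[5]=0x52 cont=0 payload=0x52=82: acc |= 82<<14 -> acc=1359547 shift=21 [end]
Varint 2: bytes[3:6] = BB FD 52 -> value 1359547 (3 byte(s))
  byte[6]=0x97 cont=1 payload=0x17=23: acc |= 23<<0 -> acc=23 shift=7
  byte[7]=0xD1 cont=1 payload=0x51=81: acc |= 81<<7 -> acc=10391 shift=14
  byte[8]=0x11 cont=0 payload=0x11=17: acc |= 17<<14 -> acc=288919 shift=21 [end]
Varint 3: bytes[6:9] = 97 D1 11 -> value 288919 (3 byte(s))
  byte[9]=0x3D cont=0 payload=0x3D=61: acc |= 61<<0 -> acc=61 shift=7 [end]
Varint 4: bytes[9:10] = 3D -> value 61 (1 byte(s))
  byte[10]=0x75 cont=0 payload=0x75=117: acc |= 117<<0 -> acc=117 shift=7 [end]
Varint 5: bytes[10:11] = 75 -> value 117 (1 byte(s))

Answer: 3 3 3 1 1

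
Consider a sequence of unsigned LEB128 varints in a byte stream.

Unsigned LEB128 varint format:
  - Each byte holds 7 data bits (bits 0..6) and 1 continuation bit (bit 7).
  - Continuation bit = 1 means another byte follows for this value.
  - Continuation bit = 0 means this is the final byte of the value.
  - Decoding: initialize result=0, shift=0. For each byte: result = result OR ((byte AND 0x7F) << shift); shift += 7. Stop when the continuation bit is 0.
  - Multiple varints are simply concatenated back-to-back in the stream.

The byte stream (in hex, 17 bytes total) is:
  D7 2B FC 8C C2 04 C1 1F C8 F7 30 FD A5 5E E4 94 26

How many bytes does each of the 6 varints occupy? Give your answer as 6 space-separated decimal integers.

Answer: 2 4 2 3 3 3

Derivation:
  byte[0]=0xD7 cont=1 payload=0x57=87: acc |= 87<<0 -> acc=87 shift=7
  byte[1]=0x2B cont=0 payload=0x2B=43: acc |= 43<<7 -> acc=5591 shift=14 [end]
Varint 1: bytes[0:2] = D7 2B -> value 5591 (2 byte(s))
  byte[2]=0xFC cont=1 payload=0x7C=124: acc |= 124<<0 -> acc=124 shift=7
  byte[3]=0x8C cont=1 payload=0x0C=12: acc |= 12<<7 -> acc=1660 shift=14
  byte[4]=0xC2 cont=1 payload=0x42=66: acc |= 66<<14 -> acc=1083004 shift=21
  byte[5]=0x04 cont=0 payload=0x04=4: acc |= 4<<21 -> acc=9471612 shift=28 [end]
Varint 2: bytes[2:6] = FC 8C C2 04 -> value 9471612 (4 byte(s))
  byte[6]=0xC1 cont=1 payload=0x41=65: acc |= 65<<0 -> acc=65 shift=7
  byte[7]=0x1F cont=0 payload=0x1F=31: acc |= 31<<7 -> acc=4033 shift=14 [end]
Varint 3: bytes[6:8] = C1 1F -> value 4033 (2 byte(s))
  byte[8]=0xC8 cont=1 payload=0x48=72: acc |= 72<<0 -> acc=72 shift=7
  byte[9]=0xF7 cont=1 payload=0x77=119: acc |= 119<<7 -> acc=15304 shift=14
  byte[10]=0x30 cont=0 payload=0x30=48: acc |= 48<<14 -> acc=801736 shift=21 [end]
Varint 4: bytes[8:11] = C8 F7 30 -> value 801736 (3 byte(s))
  byte[11]=0xFD cont=1 payload=0x7D=125: acc |= 125<<0 -> acc=125 shift=7
  byte[12]=0xA5 cont=1 payload=0x25=37: acc |= 37<<7 -> acc=4861 shift=14
  byte[13]=0x5E cont=0 payload=0x5E=94: acc |= 94<<14 -> acc=1544957 shift=21 [end]
Varint 5: bytes[11:14] = FD A5 5E -> value 1544957 (3 byte(s))
  byte[14]=0xE4 cont=1 payload=0x64=100: acc |= 100<<0 -> acc=100 shift=7
  byte[15]=0x94 cont=1 payload=0x14=20: acc |= 20<<7 -> acc=2660 shift=14
  byte[16]=0x26 cont=0 payload=0x26=38: acc |= 38<<14 -> acc=625252 shift=21 [end]
Varint 6: bytes[14:17] = E4 94 26 -> value 625252 (3 byte(s))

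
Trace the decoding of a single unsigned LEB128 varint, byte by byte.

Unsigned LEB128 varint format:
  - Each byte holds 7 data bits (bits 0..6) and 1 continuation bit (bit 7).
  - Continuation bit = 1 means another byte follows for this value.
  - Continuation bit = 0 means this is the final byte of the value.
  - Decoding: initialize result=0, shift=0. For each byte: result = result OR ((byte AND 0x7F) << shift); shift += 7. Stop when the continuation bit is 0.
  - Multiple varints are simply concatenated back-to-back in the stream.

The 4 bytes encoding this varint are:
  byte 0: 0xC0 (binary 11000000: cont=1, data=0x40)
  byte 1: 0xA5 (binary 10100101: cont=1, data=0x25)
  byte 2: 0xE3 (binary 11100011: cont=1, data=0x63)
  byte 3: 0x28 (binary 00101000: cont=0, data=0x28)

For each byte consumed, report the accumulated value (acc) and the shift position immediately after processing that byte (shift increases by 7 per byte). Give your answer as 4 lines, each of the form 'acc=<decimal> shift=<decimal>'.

byte 0=0xC0: payload=0x40=64, contrib = 64<<0 = 64; acc -> 64, shift -> 7
byte 1=0xA5: payload=0x25=37, contrib = 37<<7 = 4736; acc -> 4800, shift -> 14
byte 2=0xE3: payload=0x63=99, contrib = 99<<14 = 1622016; acc -> 1626816, shift -> 21
byte 3=0x28: payload=0x28=40, contrib = 40<<21 = 83886080; acc -> 85512896, shift -> 28

Answer: acc=64 shift=7
acc=4800 shift=14
acc=1626816 shift=21
acc=85512896 shift=28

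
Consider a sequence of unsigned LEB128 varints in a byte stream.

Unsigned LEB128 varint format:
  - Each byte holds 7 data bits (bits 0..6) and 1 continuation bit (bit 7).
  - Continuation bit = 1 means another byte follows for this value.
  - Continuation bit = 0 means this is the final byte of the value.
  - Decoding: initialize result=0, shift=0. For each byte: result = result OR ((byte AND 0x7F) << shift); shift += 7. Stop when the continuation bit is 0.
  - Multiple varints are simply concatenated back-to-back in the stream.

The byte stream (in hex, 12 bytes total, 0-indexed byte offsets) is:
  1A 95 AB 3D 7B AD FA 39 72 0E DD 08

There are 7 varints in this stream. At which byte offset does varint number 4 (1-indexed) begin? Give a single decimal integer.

Answer: 5

Derivation:
  byte[0]=0x1A cont=0 payload=0x1A=26: acc |= 26<<0 -> acc=26 shift=7 [end]
Varint 1: bytes[0:1] = 1A -> value 26 (1 byte(s))
  byte[1]=0x95 cont=1 payload=0x15=21: acc |= 21<<0 -> acc=21 shift=7
  byte[2]=0xAB cont=1 payload=0x2B=43: acc |= 43<<7 -> acc=5525 shift=14
  byte[3]=0x3D cont=0 payload=0x3D=61: acc |= 61<<14 -> acc=1004949 shift=21 [end]
Varint 2: bytes[1:4] = 95 AB 3D -> value 1004949 (3 byte(s))
  byte[4]=0x7B cont=0 payload=0x7B=123: acc |= 123<<0 -> acc=123 shift=7 [end]
Varint 3: bytes[4:5] = 7B -> value 123 (1 byte(s))
  byte[5]=0xAD cont=1 payload=0x2D=45: acc |= 45<<0 -> acc=45 shift=7
  byte[6]=0xFA cont=1 payload=0x7A=122: acc |= 122<<7 -> acc=15661 shift=14
  byte[7]=0x39 cont=0 payload=0x39=57: acc |= 57<<14 -> acc=949549 shift=21 [end]
Varint 4: bytes[5:8] = AD FA 39 -> value 949549 (3 byte(s))
  byte[8]=0x72 cont=0 payload=0x72=114: acc |= 114<<0 -> acc=114 shift=7 [end]
Varint 5: bytes[8:9] = 72 -> value 114 (1 byte(s))
  byte[9]=0x0E cont=0 payload=0x0E=14: acc |= 14<<0 -> acc=14 shift=7 [end]
Varint 6: bytes[9:10] = 0E -> value 14 (1 byte(s))
  byte[10]=0xDD cont=1 payload=0x5D=93: acc |= 93<<0 -> acc=93 shift=7
  byte[11]=0x08 cont=0 payload=0x08=8: acc |= 8<<7 -> acc=1117 shift=14 [end]
Varint 7: bytes[10:12] = DD 08 -> value 1117 (2 byte(s))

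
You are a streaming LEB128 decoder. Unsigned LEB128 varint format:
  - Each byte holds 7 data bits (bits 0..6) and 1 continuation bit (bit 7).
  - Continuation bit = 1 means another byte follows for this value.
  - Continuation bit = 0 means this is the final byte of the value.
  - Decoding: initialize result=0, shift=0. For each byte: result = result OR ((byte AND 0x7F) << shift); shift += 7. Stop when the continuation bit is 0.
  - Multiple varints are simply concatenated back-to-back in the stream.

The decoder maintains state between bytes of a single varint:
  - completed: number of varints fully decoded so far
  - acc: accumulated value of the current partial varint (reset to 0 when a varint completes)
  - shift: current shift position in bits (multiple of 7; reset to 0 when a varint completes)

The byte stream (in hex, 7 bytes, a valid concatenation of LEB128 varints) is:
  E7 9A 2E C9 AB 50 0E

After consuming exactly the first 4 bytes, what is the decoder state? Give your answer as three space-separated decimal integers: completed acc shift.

Answer: 1 73 7

Derivation:
byte[0]=0xE7 cont=1 payload=0x67: acc |= 103<<0 -> completed=0 acc=103 shift=7
byte[1]=0x9A cont=1 payload=0x1A: acc |= 26<<7 -> completed=0 acc=3431 shift=14
byte[2]=0x2E cont=0 payload=0x2E: varint #1 complete (value=757095); reset -> completed=1 acc=0 shift=0
byte[3]=0xC9 cont=1 payload=0x49: acc |= 73<<0 -> completed=1 acc=73 shift=7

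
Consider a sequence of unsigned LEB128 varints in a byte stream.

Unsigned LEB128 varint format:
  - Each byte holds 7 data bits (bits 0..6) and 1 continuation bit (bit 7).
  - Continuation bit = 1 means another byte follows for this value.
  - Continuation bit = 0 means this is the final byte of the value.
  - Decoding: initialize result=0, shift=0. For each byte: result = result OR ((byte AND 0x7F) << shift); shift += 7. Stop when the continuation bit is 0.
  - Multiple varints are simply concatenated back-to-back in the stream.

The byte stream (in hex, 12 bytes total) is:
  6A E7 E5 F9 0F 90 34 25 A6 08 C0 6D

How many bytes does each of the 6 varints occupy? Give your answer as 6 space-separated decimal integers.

  byte[0]=0x6A cont=0 payload=0x6A=106: acc |= 106<<0 -> acc=106 shift=7 [end]
Varint 1: bytes[0:1] = 6A -> value 106 (1 byte(s))
  byte[1]=0xE7 cont=1 payload=0x67=103: acc |= 103<<0 -> acc=103 shift=7
  byte[2]=0xE5 cont=1 payload=0x65=101: acc |= 101<<7 -> acc=13031 shift=14
  byte[3]=0xF9 cont=1 payload=0x79=121: acc |= 121<<14 -> acc=1995495 shift=21
  byte[4]=0x0F cont=0 payload=0x0F=15: acc |= 15<<21 -> acc=33452775 shift=28 [end]
Varint 2: bytes[1:5] = E7 E5 F9 0F -> value 33452775 (4 byte(s))
  byte[5]=0x90 cont=1 payload=0x10=16: acc |= 16<<0 -> acc=16 shift=7
  byte[6]=0x34 cont=0 payload=0x34=52: acc |= 52<<7 -> acc=6672 shift=14 [end]
Varint 3: bytes[5:7] = 90 34 -> value 6672 (2 byte(s))
  byte[7]=0x25 cont=0 payload=0x25=37: acc |= 37<<0 -> acc=37 shift=7 [end]
Varint 4: bytes[7:8] = 25 -> value 37 (1 byte(s))
  byte[8]=0xA6 cont=1 payload=0x26=38: acc |= 38<<0 -> acc=38 shift=7
  byte[9]=0x08 cont=0 payload=0x08=8: acc |= 8<<7 -> acc=1062 shift=14 [end]
Varint 5: bytes[8:10] = A6 08 -> value 1062 (2 byte(s))
  byte[10]=0xC0 cont=1 payload=0x40=64: acc |= 64<<0 -> acc=64 shift=7
  byte[11]=0x6D cont=0 payload=0x6D=109: acc |= 109<<7 -> acc=14016 shift=14 [end]
Varint 6: bytes[10:12] = C0 6D -> value 14016 (2 byte(s))

Answer: 1 4 2 1 2 2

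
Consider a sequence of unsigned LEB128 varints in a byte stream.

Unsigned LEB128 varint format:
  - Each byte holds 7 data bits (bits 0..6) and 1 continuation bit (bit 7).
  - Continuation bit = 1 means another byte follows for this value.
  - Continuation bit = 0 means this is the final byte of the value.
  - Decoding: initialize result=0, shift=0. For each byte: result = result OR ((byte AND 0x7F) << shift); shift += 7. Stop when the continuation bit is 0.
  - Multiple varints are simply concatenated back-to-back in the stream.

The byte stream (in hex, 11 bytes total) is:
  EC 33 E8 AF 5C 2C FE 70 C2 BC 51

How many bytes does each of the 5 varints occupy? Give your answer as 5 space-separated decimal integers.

  byte[0]=0xEC cont=1 payload=0x6C=108: acc |= 108<<0 -> acc=108 shift=7
  byte[1]=0x33 cont=0 payload=0x33=51: acc |= 51<<7 -> acc=6636 shift=14 [end]
Varint 1: bytes[0:2] = EC 33 -> value 6636 (2 byte(s))
  byte[2]=0xE8 cont=1 payload=0x68=104: acc |= 104<<0 -> acc=104 shift=7
  byte[3]=0xAF cont=1 payload=0x2F=47: acc |= 47<<7 -> acc=6120 shift=14
  byte[4]=0x5C cont=0 payload=0x5C=92: acc |= 92<<14 -> acc=1513448 shift=21 [end]
Varint 2: bytes[2:5] = E8 AF 5C -> value 1513448 (3 byte(s))
  byte[5]=0x2C cont=0 payload=0x2C=44: acc |= 44<<0 -> acc=44 shift=7 [end]
Varint 3: bytes[5:6] = 2C -> value 44 (1 byte(s))
  byte[6]=0xFE cont=1 payload=0x7E=126: acc |= 126<<0 -> acc=126 shift=7
  byte[7]=0x70 cont=0 payload=0x70=112: acc |= 112<<7 -> acc=14462 shift=14 [end]
Varint 4: bytes[6:8] = FE 70 -> value 14462 (2 byte(s))
  byte[8]=0xC2 cont=1 payload=0x42=66: acc |= 66<<0 -> acc=66 shift=7
  byte[9]=0xBC cont=1 payload=0x3C=60: acc |= 60<<7 -> acc=7746 shift=14
  byte[10]=0x51 cont=0 payload=0x51=81: acc |= 81<<14 -> acc=1334850 shift=21 [end]
Varint 5: bytes[8:11] = C2 BC 51 -> value 1334850 (3 byte(s))

Answer: 2 3 1 2 3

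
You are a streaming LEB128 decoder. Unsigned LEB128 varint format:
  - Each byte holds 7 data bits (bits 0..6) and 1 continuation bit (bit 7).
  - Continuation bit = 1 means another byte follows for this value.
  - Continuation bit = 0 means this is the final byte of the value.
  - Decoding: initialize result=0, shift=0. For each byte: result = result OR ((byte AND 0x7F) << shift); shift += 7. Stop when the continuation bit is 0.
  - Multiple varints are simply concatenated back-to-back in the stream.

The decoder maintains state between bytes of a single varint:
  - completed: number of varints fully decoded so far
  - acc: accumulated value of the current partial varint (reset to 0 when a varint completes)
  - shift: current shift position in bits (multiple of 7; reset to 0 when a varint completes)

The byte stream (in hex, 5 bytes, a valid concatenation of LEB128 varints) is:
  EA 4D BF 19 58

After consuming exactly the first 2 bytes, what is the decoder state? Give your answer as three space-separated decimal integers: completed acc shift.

byte[0]=0xEA cont=1 payload=0x6A: acc |= 106<<0 -> completed=0 acc=106 shift=7
byte[1]=0x4D cont=0 payload=0x4D: varint #1 complete (value=9962); reset -> completed=1 acc=0 shift=0

Answer: 1 0 0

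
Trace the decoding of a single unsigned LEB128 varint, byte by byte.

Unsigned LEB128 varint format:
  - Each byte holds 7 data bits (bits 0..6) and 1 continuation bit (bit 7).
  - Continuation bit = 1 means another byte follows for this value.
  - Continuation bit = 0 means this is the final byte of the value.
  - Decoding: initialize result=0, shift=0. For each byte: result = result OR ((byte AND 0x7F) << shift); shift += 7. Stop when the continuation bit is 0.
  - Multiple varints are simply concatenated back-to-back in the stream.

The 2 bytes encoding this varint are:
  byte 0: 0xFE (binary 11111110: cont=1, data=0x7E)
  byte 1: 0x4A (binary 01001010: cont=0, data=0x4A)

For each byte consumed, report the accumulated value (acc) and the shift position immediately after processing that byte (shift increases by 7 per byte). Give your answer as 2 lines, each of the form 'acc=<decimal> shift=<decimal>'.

byte 0=0xFE: payload=0x7E=126, contrib = 126<<0 = 126; acc -> 126, shift -> 7
byte 1=0x4A: payload=0x4A=74, contrib = 74<<7 = 9472; acc -> 9598, shift -> 14

Answer: acc=126 shift=7
acc=9598 shift=14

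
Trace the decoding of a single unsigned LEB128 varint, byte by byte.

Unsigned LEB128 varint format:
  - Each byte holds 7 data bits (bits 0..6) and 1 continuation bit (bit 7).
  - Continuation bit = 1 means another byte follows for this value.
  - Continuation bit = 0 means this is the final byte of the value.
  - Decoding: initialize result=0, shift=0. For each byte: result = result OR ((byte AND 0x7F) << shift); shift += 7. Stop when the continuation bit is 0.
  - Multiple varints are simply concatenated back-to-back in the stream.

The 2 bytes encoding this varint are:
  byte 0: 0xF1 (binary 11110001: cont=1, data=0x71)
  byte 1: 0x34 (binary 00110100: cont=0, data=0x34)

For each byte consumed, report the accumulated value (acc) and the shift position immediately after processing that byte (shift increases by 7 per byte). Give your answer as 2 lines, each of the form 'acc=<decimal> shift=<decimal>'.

byte 0=0xF1: payload=0x71=113, contrib = 113<<0 = 113; acc -> 113, shift -> 7
byte 1=0x34: payload=0x34=52, contrib = 52<<7 = 6656; acc -> 6769, shift -> 14

Answer: acc=113 shift=7
acc=6769 shift=14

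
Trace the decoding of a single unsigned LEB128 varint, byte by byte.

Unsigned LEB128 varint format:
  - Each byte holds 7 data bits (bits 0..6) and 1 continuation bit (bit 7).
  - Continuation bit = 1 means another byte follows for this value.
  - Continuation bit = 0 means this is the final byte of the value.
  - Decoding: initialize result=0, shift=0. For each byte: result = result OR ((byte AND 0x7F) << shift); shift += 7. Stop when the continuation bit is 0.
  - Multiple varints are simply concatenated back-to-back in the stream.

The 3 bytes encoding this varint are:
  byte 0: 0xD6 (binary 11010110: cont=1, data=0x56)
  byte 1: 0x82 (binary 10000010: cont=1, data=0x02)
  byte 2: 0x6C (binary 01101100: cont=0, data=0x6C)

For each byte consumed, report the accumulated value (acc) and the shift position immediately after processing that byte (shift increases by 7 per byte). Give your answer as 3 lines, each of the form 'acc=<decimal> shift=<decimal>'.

byte 0=0xD6: payload=0x56=86, contrib = 86<<0 = 86; acc -> 86, shift -> 7
byte 1=0x82: payload=0x02=2, contrib = 2<<7 = 256; acc -> 342, shift -> 14
byte 2=0x6C: payload=0x6C=108, contrib = 108<<14 = 1769472; acc -> 1769814, shift -> 21

Answer: acc=86 shift=7
acc=342 shift=14
acc=1769814 shift=21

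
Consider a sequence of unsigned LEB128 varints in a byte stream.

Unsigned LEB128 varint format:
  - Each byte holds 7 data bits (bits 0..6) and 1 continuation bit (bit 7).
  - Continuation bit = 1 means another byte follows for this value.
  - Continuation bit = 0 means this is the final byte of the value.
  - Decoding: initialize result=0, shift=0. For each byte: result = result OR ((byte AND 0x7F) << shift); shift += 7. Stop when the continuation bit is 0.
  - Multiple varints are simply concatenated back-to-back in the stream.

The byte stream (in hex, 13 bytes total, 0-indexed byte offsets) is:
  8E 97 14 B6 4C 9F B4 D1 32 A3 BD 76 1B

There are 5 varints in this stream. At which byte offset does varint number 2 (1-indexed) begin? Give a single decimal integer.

Answer: 3

Derivation:
  byte[0]=0x8E cont=1 payload=0x0E=14: acc |= 14<<0 -> acc=14 shift=7
  byte[1]=0x97 cont=1 payload=0x17=23: acc |= 23<<7 -> acc=2958 shift=14
  byte[2]=0x14 cont=0 payload=0x14=20: acc |= 20<<14 -> acc=330638 shift=21 [end]
Varint 1: bytes[0:3] = 8E 97 14 -> value 330638 (3 byte(s))
  byte[3]=0xB6 cont=1 payload=0x36=54: acc |= 54<<0 -> acc=54 shift=7
  byte[4]=0x4C cont=0 payload=0x4C=76: acc |= 76<<7 -> acc=9782 shift=14 [end]
Varint 2: bytes[3:5] = B6 4C -> value 9782 (2 byte(s))
  byte[5]=0x9F cont=1 payload=0x1F=31: acc |= 31<<0 -> acc=31 shift=7
  byte[6]=0xB4 cont=1 payload=0x34=52: acc |= 52<<7 -> acc=6687 shift=14
  byte[7]=0xD1 cont=1 payload=0x51=81: acc |= 81<<14 -> acc=1333791 shift=21
  byte[8]=0x32 cont=0 payload=0x32=50: acc |= 50<<21 -> acc=106191391 shift=28 [end]
Varint 3: bytes[5:9] = 9F B4 D1 32 -> value 106191391 (4 byte(s))
  byte[9]=0xA3 cont=1 payload=0x23=35: acc |= 35<<0 -> acc=35 shift=7
  byte[10]=0xBD cont=1 payload=0x3D=61: acc |= 61<<7 -> acc=7843 shift=14
  byte[11]=0x76 cont=0 payload=0x76=118: acc |= 118<<14 -> acc=1941155 shift=21 [end]
Varint 4: bytes[9:12] = A3 BD 76 -> value 1941155 (3 byte(s))
  byte[12]=0x1B cont=0 payload=0x1B=27: acc |= 27<<0 -> acc=27 shift=7 [end]
Varint 5: bytes[12:13] = 1B -> value 27 (1 byte(s))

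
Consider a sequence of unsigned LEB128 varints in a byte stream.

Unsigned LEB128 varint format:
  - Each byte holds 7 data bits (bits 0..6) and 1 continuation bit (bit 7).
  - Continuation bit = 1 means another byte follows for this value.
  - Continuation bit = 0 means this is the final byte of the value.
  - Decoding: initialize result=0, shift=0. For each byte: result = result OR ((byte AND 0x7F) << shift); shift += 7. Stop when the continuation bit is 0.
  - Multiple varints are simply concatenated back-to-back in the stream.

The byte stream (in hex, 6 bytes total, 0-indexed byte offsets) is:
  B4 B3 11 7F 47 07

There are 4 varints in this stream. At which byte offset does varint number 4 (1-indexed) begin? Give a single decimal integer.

Answer: 5

Derivation:
  byte[0]=0xB4 cont=1 payload=0x34=52: acc |= 52<<0 -> acc=52 shift=7
  byte[1]=0xB3 cont=1 payload=0x33=51: acc |= 51<<7 -> acc=6580 shift=14
  byte[2]=0x11 cont=0 payload=0x11=17: acc |= 17<<14 -> acc=285108 shift=21 [end]
Varint 1: bytes[0:3] = B4 B3 11 -> value 285108 (3 byte(s))
  byte[3]=0x7F cont=0 payload=0x7F=127: acc |= 127<<0 -> acc=127 shift=7 [end]
Varint 2: bytes[3:4] = 7F -> value 127 (1 byte(s))
  byte[4]=0x47 cont=0 payload=0x47=71: acc |= 71<<0 -> acc=71 shift=7 [end]
Varint 3: bytes[4:5] = 47 -> value 71 (1 byte(s))
  byte[5]=0x07 cont=0 payload=0x07=7: acc |= 7<<0 -> acc=7 shift=7 [end]
Varint 4: bytes[5:6] = 07 -> value 7 (1 byte(s))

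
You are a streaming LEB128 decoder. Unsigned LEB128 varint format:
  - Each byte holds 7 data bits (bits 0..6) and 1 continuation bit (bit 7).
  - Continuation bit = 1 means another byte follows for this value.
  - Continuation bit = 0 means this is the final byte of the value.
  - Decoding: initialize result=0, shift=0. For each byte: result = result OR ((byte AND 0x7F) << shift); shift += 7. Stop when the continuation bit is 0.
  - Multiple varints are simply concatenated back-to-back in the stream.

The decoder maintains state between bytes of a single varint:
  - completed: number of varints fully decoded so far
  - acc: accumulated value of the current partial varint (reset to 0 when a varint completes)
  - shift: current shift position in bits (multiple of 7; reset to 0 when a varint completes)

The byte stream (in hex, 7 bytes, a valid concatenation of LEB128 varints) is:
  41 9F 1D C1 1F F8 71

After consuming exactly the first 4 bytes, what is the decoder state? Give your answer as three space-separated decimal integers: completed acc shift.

Answer: 2 65 7

Derivation:
byte[0]=0x41 cont=0 payload=0x41: varint #1 complete (value=65); reset -> completed=1 acc=0 shift=0
byte[1]=0x9F cont=1 payload=0x1F: acc |= 31<<0 -> completed=1 acc=31 shift=7
byte[2]=0x1D cont=0 payload=0x1D: varint #2 complete (value=3743); reset -> completed=2 acc=0 shift=0
byte[3]=0xC1 cont=1 payload=0x41: acc |= 65<<0 -> completed=2 acc=65 shift=7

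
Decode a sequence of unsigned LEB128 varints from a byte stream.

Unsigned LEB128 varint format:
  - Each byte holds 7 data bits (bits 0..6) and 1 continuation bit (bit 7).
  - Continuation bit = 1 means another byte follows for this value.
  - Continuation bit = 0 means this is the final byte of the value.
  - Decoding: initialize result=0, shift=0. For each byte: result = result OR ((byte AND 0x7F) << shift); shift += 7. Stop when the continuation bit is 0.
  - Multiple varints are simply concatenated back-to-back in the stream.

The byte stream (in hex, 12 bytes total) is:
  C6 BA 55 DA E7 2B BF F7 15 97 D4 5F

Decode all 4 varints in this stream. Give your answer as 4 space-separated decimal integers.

  byte[0]=0xC6 cont=1 payload=0x46=70: acc |= 70<<0 -> acc=70 shift=7
  byte[1]=0xBA cont=1 payload=0x3A=58: acc |= 58<<7 -> acc=7494 shift=14
  byte[2]=0x55 cont=0 payload=0x55=85: acc |= 85<<14 -> acc=1400134 shift=21 [end]
Varint 1: bytes[0:3] = C6 BA 55 -> value 1400134 (3 byte(s))
  byte[3]=0xDA cont=1 payload=0x5A=90: acc |= 90<<0 -> acc=90 shift=7
  byte[4]=0xE7 cont=1 payload=0x67=103: acc |= 103<<7 -> acc=13274 shift=14
  byte[5]=0x2B cont=0 payload=0x2B=43: acc |= 43<<14 -> acc=717786 shift=21 [end]
Varint 2: bytes[3:6] = DA E7 2B -> value 717786 (3 byte(s))
  byte[6]=0xBF cont=1 payload=0x3F=63: acc |= 63<<0 -> acc=63 shift=7
  byte[7]=0xF7 cont=1 payload=0x77=119: acc |= 119<<7 -> acc=15295 shift=14
  byte[8]=0x15 cont=0 payload=0x15=21: acc |= 21<<14 -> acc=359359 shift=21 [end]
Varint 3: bytes[6:9] = BF F7 15 -> value 359359 (3 byte(s))
  byte[9]=0x97 cont=1 payload=0x17=23: acc |= 23<<0 -> acc=23 shift=7
  byte[10]=0xD4 cont=1 payload=0x54=84: acc |= 84<<7 -> acc=10775 shift=14
  byte[11]=0x5F cont=0 payload=0x5F=95: acc |= 95<<14 -> acc=1567255 shift=21 [end]
Varint 4: bytes[9:12] = 97 D4 5F -> value 1567255 (3 byte(s))

Answer: 1400134 717786 359359 1567255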